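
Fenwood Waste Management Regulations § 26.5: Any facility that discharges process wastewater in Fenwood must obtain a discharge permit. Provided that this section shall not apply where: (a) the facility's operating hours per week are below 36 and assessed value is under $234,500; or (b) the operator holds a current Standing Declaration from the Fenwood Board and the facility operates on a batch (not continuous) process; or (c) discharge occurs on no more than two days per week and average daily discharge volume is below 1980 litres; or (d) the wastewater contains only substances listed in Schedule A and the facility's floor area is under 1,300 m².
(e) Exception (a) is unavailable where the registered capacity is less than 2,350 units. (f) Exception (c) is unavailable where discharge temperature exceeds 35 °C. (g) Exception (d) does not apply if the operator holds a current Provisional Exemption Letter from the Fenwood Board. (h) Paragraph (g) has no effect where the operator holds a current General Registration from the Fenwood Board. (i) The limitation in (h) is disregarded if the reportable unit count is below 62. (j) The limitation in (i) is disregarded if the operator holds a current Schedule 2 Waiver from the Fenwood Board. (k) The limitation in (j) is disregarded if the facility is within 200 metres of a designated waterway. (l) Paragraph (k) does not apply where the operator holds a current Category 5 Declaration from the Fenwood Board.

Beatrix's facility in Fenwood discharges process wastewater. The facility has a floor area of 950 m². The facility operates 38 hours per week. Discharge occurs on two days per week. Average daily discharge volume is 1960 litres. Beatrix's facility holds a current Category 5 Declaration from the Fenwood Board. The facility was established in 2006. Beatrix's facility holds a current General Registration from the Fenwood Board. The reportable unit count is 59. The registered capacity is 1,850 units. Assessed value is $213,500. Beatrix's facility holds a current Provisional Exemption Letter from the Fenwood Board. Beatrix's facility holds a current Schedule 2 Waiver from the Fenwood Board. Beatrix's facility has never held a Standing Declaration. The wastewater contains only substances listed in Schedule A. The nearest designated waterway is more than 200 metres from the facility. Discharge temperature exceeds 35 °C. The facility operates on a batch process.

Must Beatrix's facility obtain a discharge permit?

No — exception (d) applies; Beatrix's facility is not required to obtain a discharge permit.

Exception (a) fails — the facility's operating hours per week are 38, not below 36.
Exception (b) fails — no current Standing Declaration is held.
Exception (c)'s conditions are all satisfied: discharge occurs on no more than two days per week; average daily discharge volume is 1960 litres, below the 1980 litres limit. However, paragraph (f) must be considered: (f) operates against (c): discharge temperature exceeds 35 °C. So (c) is unavailable.
Exception (d)'s conditions are all satisfied: the wastewater is Schedule-A-only; the facility's floor area is 950 m², under the 1,300 m² limit. Considering the limiting provisions: (g) would limit (d) — a current Provisional Exemption Letter is held — but (h) sets (g) aside: (h) is triggered — a current General Registration is held. (i) would limit (h) — the reportable unit count is 59, below the 62 limit — but (j) sets (i) aside: (j) applies — a current Schedule 2 Waiver is held. (k) is inapplicable (the facility is more than 200 m from any designated waterway), so (j) stands. So (d) applies.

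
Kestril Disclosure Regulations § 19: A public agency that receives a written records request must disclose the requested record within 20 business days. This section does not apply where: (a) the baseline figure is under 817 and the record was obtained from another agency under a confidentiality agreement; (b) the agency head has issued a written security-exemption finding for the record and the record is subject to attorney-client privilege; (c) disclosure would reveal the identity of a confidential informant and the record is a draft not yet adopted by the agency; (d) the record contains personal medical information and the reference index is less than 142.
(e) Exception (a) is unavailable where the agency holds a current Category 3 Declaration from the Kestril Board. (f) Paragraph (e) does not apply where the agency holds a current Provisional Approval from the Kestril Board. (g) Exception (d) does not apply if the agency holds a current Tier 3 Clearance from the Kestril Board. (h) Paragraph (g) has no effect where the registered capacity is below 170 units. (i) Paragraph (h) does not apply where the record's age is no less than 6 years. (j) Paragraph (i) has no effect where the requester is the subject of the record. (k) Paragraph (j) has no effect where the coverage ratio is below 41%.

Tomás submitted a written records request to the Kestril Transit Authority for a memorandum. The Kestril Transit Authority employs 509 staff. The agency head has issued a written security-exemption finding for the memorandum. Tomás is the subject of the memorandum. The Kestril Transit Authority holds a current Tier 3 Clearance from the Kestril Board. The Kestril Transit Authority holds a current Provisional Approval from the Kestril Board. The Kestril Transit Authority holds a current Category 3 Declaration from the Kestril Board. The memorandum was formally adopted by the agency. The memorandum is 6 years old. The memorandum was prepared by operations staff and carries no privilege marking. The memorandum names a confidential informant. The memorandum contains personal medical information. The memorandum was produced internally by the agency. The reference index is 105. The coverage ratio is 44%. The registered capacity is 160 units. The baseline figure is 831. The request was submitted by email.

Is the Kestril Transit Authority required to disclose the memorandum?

Exception (a) does not apply: the baseline figure is 831, not under 817.
Exception (b) does not apply: the memorandum carries no privilege marking.
Exception (c) fails — the memorandum has been formally adopted.
Exception (d): the memorandum contains personal medical information; the reference index is 105, less than the 142 limit — every condition holds. Considering the limiting provisions: (g) would limit (d) — a current Tier 3 Clearance is held — but (h) sets (g) aside: (h) operates — the registered capacity is 160 units, below the 170 units limit. (i) is triggered (the record's age is 6 years, meeting the 6 years threshold), but yields to (j): (j) operates against (i): Tomás is the subject of the memorandum. (k), which would lift (j), is not engaged — the coverage ratio is 44%, not below 41%. (d) remains available.

No — exception (d) applies; the Kestril Transit Authority is not required to disclose the memorandum.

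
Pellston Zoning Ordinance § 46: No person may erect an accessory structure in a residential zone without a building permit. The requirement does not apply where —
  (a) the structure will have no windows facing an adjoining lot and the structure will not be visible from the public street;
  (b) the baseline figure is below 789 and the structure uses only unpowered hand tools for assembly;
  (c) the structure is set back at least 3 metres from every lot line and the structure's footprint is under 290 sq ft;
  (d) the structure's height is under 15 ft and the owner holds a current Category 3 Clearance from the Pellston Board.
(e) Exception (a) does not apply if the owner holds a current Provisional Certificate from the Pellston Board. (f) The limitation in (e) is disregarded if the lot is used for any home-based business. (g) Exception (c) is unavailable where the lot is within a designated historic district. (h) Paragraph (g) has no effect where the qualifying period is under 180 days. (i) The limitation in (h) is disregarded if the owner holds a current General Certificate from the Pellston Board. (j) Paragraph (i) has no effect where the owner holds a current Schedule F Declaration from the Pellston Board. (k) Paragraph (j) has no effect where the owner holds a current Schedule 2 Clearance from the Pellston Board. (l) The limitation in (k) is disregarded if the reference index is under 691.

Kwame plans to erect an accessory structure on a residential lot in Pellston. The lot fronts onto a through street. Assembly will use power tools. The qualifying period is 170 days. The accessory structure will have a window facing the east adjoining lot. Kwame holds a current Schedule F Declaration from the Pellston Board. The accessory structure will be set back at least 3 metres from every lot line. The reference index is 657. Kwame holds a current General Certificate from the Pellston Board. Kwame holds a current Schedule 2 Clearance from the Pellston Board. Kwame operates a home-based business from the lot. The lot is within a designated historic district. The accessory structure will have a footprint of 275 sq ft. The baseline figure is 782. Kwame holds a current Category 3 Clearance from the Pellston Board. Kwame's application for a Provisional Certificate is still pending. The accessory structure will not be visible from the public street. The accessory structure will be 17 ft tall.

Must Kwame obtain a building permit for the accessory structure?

No — exception (c) applies; Kwame does not need a building permit.

Exception (a) requires that the structure will have no windows facing an adjoining lot; but a window faces an adjoining lot, so (a) is unavailable.
Exception (b) does not apply: assembly uses power tools.
Exception (c): the setback is at least 3 m on every side; the structure's footprint is 275 sq ft, under the 290 sq ft limit — every condition holds. Applying paragraphs (g)–(l): (g) would limit (c) — the lot is in a historic district — but (h) sets (g) aside: (h) is engaged — the qualifying period is 170 days, under the 180 days limit. (i) operates (a current General Certificate is held), but is itself disapplied by (j): (j) operates against (i): a current Schedule F Declaration is held. (k) would limit (j) — a current Schedule 2 Clearance is held — but (l) sets (k) aside: (l) is triggered — the reference index is 657, under the 691 limit. So (c) applies.
Exception (d) does not apply: the structure's height is 17 ft, not under 15 ft.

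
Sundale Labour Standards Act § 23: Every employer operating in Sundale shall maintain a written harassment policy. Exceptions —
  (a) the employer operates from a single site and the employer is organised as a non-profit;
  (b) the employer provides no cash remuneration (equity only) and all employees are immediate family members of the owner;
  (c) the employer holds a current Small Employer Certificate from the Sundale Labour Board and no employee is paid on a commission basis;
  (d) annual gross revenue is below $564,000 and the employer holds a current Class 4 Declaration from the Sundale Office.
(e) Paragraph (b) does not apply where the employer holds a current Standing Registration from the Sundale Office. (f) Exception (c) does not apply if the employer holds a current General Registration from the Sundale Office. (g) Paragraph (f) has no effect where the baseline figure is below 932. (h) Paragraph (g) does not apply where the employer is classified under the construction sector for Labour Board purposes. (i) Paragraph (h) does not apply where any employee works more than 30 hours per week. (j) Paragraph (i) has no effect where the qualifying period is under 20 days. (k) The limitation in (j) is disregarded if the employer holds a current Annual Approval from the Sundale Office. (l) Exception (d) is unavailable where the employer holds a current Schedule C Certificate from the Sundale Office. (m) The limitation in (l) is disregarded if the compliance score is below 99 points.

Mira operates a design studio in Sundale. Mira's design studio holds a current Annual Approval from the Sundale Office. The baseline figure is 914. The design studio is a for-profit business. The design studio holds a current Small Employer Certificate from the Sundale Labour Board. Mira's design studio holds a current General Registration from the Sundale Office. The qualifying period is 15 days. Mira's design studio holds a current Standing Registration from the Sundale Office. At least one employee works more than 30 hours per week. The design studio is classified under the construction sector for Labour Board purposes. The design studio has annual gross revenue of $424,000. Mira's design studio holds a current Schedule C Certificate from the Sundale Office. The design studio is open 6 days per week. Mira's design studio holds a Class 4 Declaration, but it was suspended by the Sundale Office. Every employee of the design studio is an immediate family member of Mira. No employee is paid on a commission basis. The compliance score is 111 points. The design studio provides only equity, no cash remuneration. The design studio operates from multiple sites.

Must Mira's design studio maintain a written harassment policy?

Exception (a) fails — the employer operates from multiple sites.
Exception (b) is satisfied on its face — remuneration is equity-only; every employee is an immediate family member. But applying paragraph (e): (e) operates against (b): a current Standing Registration is held. (b) is therefore removed.
Exception (c)'s conditions are all satisfied: a current Small Employer Certificate is held; no employee is paid on commission. Under paragraphs (f)–(k): (f) applies (a current General Registration is held), but is set aside by (g): (g) operates against (f): the baseline figure is 914, below the 932 limit. (h) is engaged (the design studio is classified under the construction sector), but is set aside by (i): (i) is triggered — at least one employee exceeds 30 hours/week. (j) would limit (i) — the qualifying period is 15 days, under the 20 days limit — but (k) sets (j) aside: (k) operates against (j): a current Annual Approval is held. So (c) applies.
Exception (d) does not apply: the Class 4 Declaration is not current.

No — exception (c) applies; Mira's design studio is not required to maintain a written harassment policy.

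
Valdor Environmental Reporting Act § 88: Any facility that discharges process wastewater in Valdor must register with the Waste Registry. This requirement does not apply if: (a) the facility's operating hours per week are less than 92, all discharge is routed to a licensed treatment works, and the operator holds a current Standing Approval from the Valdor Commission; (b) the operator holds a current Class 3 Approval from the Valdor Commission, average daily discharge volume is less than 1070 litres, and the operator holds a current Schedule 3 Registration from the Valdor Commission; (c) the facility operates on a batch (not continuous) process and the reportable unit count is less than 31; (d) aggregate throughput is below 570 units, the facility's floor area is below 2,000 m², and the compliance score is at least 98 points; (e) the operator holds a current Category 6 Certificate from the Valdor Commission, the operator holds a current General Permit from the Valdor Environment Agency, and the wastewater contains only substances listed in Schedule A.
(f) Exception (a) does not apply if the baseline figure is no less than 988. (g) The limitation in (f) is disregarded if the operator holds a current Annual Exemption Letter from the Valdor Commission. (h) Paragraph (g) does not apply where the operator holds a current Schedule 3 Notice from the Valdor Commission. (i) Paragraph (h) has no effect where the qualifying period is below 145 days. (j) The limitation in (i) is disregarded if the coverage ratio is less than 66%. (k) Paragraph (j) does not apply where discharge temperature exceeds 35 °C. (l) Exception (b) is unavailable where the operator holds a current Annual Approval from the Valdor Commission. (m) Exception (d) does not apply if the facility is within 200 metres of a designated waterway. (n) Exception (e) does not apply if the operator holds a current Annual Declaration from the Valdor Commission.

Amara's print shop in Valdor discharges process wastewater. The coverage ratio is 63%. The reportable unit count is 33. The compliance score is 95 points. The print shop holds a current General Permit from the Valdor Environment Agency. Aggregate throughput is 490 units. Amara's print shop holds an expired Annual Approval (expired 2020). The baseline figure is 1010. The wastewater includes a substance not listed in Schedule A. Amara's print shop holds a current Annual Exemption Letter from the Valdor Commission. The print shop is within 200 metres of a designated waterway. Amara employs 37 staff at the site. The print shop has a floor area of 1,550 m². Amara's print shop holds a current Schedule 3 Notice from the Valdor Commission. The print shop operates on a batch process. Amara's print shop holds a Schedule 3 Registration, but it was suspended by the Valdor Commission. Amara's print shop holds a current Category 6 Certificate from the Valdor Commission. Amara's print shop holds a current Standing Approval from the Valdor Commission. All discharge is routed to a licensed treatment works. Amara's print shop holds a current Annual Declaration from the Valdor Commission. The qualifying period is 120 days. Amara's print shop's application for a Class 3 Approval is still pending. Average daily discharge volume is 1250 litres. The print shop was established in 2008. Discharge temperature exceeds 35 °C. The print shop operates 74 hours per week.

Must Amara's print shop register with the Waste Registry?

No — exception (a) applies; Amara's print shop is not required to register with the Waste Registry.

Exception (a)'s conditions are all satisfied: the facility's operating hours per week are 74, less than the 92 limit; discharge is routed to a licensed treatment works; a current Standing Approval is held. Considering the limiting provisions: (f) would limit (a) — the baseline figure is 1,010, meeting the 988 threshold — but (g) sets (f) aside: (g) operates against (f): a current Annual Exemption Letter is held. (h) would limit (g) — a current Schedule 3 Notice is held — but (i) sets (h) aside: (i) operates — the qualifying period is 120 days, below the 145 days limit. (j) is engaged (the coverage ratio is 63%, less than the 66% limit), but is displaced by (k): (k) operates against (j): discharge temperature exceeds 35 °C. So (a) applies.
Exception (b) requires that the operator holds a current Class 3 Approval from the Valdor Commission; but the Class 3 Approval is not current, so (b) is unavailable.
Exception (c) fails — the reportable unit count is 33, not less than 31.
Exception (d) requires that the compliance score is at least 98 points; but the compliance score is 95 points, short of 98 points, so (d) is unavailable.
Exception (e) requires that the wastewater contains only substances listed in Schedule A; but the wastewater includes a non-Schedule-A substance, so (e) is unavailable.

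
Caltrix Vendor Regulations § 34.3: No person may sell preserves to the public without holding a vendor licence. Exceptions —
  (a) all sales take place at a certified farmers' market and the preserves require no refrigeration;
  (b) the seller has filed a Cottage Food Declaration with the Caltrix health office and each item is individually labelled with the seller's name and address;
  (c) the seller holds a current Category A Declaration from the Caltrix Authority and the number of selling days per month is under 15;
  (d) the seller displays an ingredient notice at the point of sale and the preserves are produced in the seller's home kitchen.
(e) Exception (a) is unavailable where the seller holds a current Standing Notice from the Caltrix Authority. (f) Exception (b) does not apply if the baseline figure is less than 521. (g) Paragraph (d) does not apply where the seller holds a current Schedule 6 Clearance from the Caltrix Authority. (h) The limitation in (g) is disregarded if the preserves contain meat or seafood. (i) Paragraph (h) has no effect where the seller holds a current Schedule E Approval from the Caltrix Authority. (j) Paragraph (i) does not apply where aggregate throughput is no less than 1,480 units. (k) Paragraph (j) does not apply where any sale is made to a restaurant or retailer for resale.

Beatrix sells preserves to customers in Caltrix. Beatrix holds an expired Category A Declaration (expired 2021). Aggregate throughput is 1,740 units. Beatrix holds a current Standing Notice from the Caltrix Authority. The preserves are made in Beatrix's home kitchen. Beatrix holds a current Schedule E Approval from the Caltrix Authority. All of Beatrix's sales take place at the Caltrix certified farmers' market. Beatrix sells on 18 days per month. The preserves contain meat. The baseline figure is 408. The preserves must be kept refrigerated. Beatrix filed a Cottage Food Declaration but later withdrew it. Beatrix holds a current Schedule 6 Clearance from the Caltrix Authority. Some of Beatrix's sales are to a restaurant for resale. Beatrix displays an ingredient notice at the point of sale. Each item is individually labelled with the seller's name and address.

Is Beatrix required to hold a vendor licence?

Yes — Beatrix must hold a vendor licence.

Exception (a) does not apply: the preserves require refrigeration.
Exception (b) does not apply: the Cottage Food Declaration was withdrawn.
Exception (c) does not apply: the Category A Declaration is not current.
Exception (d) is satisfied on its face — an ingredient notice is displayed; the preserves are home-kitchen produced. But: (g) operates against (d): a current Schedule 6 Clearance is held. (h) is engaged (the preserves contain meat), but is overridden by (i): (i) operates against (h): a current Schedule E Approval is held. (j) applies (aggregate throughput is 1,740 units, meeting the 1,480 units threshold), but is itself disapplied by (k): (k) operates against (j): some sales are to a restaurant for resale. (d) is therefore removed.
No exception displaces § 34.3.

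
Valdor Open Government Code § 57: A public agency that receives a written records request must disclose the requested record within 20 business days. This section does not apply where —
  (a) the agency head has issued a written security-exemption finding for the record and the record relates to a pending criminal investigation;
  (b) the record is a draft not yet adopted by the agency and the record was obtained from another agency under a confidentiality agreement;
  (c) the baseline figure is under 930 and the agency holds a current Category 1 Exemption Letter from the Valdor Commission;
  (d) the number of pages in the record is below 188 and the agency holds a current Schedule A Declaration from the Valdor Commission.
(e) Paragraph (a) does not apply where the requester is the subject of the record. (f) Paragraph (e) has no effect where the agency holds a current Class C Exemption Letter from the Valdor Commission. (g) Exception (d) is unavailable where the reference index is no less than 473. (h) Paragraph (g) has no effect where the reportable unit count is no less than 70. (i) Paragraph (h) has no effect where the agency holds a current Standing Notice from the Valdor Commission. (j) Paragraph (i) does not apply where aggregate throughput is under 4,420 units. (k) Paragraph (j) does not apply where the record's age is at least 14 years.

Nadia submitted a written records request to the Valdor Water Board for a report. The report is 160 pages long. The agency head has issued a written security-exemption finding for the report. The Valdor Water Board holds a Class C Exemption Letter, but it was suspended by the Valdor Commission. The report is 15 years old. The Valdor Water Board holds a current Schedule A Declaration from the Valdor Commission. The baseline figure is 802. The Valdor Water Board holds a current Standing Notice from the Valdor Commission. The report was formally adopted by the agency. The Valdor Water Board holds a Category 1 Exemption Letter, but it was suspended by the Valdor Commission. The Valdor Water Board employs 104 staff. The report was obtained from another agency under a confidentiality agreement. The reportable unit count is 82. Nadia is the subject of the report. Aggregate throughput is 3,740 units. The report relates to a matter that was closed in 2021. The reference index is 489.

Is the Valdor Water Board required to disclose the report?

Exception (a) does not apply: the report relates to a closed matter.
Exception (b) fails — the report has been formally adopted.
Exception (c) fails — there is no Category 1 Exemption Letter in force.
Exception (d)'s conditions are all satisfied: the number of pages in the record is 160, below the 188 limit; a current Schedule A Declaration is held. But applying paragraphs (g)–(k): (g) operates against (d): the reference index is 489, meeting the 473 threshold. (h) is triggered (the reportable unit count is 82, meeting the 70 threshold), but is displaced by (i): (i) is engaged — a current Standing Notice is held. (j) would limit (i) — aggregate throughput is 3,740 units, under the 4,420 units limit — but (k) sets (j) aside: (k) applies — the record's age is 15 years, meeting the 14 years threshold. So (d) is unavailable.
None of the exceptions is available; § 57 applies in full.

Yes — the Valdor Water Board must disclose the report.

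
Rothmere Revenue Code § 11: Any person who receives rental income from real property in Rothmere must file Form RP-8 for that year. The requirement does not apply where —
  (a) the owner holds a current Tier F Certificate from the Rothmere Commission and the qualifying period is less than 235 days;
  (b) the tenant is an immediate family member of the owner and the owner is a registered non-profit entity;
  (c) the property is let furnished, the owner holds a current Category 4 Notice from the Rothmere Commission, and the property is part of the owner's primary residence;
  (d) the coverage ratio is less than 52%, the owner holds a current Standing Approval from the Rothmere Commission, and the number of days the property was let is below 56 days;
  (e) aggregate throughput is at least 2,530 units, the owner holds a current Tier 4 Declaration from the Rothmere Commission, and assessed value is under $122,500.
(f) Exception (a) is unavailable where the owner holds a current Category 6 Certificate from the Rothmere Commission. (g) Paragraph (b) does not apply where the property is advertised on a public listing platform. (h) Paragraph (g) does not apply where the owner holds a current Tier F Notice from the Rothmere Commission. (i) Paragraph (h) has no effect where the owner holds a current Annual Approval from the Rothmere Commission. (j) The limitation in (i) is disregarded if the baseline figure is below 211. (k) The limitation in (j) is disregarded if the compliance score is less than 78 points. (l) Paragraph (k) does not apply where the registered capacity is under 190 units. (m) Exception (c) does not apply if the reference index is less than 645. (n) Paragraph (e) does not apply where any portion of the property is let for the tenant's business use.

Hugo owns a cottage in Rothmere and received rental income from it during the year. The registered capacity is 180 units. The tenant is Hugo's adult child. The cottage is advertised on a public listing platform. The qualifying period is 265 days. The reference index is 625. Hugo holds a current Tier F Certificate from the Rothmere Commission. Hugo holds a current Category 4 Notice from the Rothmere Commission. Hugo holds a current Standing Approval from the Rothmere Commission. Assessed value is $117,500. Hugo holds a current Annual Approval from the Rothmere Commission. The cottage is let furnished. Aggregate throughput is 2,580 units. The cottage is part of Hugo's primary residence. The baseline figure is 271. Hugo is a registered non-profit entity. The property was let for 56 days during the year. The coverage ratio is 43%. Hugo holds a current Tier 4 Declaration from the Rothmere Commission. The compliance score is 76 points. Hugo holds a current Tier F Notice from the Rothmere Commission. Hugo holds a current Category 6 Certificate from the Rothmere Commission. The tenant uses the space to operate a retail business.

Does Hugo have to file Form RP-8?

Yes — Hugo must file Form RP-8.

Exception (a) does not apply: the qualifying period is 265 days, not less than 235 days.
Exception (b)'s conditions are all satisfied: the tenant is an immediate family member; Hugo is a registered non-profit. But: (g) operates against (b): the property is publicly advertised. (h) would limit (g) — a current Tier F Notice is held — but (i) sets (h) aside: (i) is triggered — a current Annual Approval is held. (j), which would lift (i), is not triggered — the baseline figure is 271, not below 211. (b) is therefore removed.
Exception (c)'s conditions are all satisfied: the property is let furnished; a current Category 4 Notice is held; the cottage is part of the primary residence. But applying paragraph (m): (m) operates against (c): the reference index is 625, less than the 645 limit. So (c) is unavailable.
Exception (d) requires that the number of days the property was let is below 56 days; but the number of days the property was let is 56 days, not below 56 days, so (d) is unavailable.
Exception (e)'s conditions are all satisfied: aggregate throughput is 2,580 units, meeting the 2,530 units threshold; a current Tier 4 Declaration is held; assessed value is $117,500, under the $122,500 limit. However, paragraph (n) must be considered: (n) operates against (e): the space is let for business use. Exception (e) does not apply.
No exception displaces § 11.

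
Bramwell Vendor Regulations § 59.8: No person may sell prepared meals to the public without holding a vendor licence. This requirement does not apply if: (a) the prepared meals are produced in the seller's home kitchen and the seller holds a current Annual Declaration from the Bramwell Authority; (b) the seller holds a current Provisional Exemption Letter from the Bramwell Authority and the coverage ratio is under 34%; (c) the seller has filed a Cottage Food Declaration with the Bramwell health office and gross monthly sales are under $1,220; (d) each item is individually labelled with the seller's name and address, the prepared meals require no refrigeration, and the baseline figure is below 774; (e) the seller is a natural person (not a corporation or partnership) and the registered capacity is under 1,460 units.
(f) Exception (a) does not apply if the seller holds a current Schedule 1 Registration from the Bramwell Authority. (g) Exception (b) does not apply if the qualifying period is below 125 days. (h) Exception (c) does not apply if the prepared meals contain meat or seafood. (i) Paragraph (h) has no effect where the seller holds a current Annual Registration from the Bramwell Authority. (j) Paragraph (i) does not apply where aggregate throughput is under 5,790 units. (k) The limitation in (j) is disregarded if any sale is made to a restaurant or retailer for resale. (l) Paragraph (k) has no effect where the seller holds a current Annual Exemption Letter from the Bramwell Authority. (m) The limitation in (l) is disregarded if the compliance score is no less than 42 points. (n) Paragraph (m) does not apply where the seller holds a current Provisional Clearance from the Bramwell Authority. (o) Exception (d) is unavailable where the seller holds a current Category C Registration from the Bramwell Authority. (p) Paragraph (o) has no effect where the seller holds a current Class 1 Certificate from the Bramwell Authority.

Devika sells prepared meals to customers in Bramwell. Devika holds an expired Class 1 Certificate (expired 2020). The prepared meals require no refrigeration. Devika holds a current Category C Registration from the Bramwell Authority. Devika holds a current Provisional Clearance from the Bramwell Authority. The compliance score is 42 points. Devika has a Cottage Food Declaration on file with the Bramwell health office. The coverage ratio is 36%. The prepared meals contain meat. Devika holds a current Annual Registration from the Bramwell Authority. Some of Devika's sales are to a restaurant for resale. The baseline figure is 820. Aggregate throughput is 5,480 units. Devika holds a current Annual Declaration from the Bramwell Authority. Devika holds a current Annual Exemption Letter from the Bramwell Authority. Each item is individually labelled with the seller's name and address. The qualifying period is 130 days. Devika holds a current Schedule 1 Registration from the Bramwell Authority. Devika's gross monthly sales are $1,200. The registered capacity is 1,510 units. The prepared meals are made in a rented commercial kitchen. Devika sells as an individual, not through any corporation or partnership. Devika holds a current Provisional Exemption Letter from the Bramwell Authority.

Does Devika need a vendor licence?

Exception (a) does not apply: the prepared meals are made in a commercial kitchen, not a home kitchen.
Exception (b) fails — the coverage ratio is 36%, not under 34%.
Exception (c)'s conditions are all satisfied: a Cottage Food Declaration is on file; gross monthly sales are $1,200, under the $1,220 limit. But: (h) operates against (c): the prepared meals contain meat. (i) would limit (h) — a current Annual Registration is held — but (j) sets (i) aside: (j) is triggered — aggregate throughput is 5,480 units, under the 5,790 units limit. (k) would limit (j) — some sales are to a restaurant for resale — but (l) sets (k) aside: (l) is triggered — a current Annual Exemption Letter is held. (m) would limit (l) — the compliance score is 42 points, meeting the 42 points threshold — but (n) sets (m) aside: (n) operates against (m): a current Provisional Clearance is held. So (c) is unavailable.
Exception (d) requires that the baseline figure is below 774; but the baseline figure is 820, not below 774, so (d) is unavailable.
Exception (e) fails — the registered capacity is 1,510 units, not under 1,460 units.
No exception is made out. Devika falls within the general rule.

Yes — Devika must hold a vendor licence.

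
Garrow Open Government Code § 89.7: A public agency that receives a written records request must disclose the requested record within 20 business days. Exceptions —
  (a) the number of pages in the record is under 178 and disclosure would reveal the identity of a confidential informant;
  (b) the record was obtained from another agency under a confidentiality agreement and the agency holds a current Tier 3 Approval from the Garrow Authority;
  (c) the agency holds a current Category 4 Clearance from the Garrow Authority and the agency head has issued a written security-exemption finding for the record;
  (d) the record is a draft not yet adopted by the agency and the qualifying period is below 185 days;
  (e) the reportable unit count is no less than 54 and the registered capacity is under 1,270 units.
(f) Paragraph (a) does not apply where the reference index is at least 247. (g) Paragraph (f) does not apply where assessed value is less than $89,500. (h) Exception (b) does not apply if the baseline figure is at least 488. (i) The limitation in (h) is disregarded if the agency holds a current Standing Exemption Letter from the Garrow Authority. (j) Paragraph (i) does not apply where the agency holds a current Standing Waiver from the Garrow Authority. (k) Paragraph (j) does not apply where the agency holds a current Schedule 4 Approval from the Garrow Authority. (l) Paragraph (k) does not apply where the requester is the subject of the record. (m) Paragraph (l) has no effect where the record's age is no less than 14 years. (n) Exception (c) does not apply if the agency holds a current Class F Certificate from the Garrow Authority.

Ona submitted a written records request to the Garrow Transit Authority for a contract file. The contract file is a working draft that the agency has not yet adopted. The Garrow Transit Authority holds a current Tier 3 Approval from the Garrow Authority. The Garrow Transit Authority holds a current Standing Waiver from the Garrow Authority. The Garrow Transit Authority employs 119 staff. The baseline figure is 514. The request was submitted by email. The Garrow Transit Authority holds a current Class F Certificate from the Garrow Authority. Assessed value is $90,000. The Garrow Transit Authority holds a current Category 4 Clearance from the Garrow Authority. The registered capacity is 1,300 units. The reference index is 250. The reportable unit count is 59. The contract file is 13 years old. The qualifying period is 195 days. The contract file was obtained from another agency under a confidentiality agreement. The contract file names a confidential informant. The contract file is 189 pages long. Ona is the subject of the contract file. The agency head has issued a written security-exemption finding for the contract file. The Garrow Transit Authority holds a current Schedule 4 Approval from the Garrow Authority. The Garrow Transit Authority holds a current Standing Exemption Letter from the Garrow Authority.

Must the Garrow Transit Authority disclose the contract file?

Yes — the Garrow Transit Authority must disclose the contract file.

Exception (a) does not apply: the number of pages in the record is 189, not under 178.
Exception (b) is satisfied on its face — the contract file was obtained under a confidentiality agreement; a current Tier 3 Approval is held. However, paragraphs (h)–(m) must be considered: (h) operates against (b): the baseline figure is 514, meeting the 488 threshold. (i) is engaged (a current Standing Exemption Letter is held), but is itself disapplied by (j): (j) is engaged — a current Standing Waiver is held. (k) applies (a current Schedule 4 Approval is held), but yields to (l): (l) operates against (k): Ona is the subject of the contract file. (m), which would lift (l), is inapplicable — the record's age is 13 years, short of 14 years. Exception (b) does not apply.
Exception (c) is satisfied on its face — a current Category 4 Clearance is held; a written security-exemption finding has been issued. However, paragraph (n) must be considered: (n) applies — a current Class F Certificate is held. Exception (c) does not apply.
Exception (d) fails — the qualifying period is 195 days, not below 185 days.
Exception (e) fails — the registered capacity is 1,300 units, not under 1,270 units.
No exception is made out. the Garrow Transit Authority falls within the general rule.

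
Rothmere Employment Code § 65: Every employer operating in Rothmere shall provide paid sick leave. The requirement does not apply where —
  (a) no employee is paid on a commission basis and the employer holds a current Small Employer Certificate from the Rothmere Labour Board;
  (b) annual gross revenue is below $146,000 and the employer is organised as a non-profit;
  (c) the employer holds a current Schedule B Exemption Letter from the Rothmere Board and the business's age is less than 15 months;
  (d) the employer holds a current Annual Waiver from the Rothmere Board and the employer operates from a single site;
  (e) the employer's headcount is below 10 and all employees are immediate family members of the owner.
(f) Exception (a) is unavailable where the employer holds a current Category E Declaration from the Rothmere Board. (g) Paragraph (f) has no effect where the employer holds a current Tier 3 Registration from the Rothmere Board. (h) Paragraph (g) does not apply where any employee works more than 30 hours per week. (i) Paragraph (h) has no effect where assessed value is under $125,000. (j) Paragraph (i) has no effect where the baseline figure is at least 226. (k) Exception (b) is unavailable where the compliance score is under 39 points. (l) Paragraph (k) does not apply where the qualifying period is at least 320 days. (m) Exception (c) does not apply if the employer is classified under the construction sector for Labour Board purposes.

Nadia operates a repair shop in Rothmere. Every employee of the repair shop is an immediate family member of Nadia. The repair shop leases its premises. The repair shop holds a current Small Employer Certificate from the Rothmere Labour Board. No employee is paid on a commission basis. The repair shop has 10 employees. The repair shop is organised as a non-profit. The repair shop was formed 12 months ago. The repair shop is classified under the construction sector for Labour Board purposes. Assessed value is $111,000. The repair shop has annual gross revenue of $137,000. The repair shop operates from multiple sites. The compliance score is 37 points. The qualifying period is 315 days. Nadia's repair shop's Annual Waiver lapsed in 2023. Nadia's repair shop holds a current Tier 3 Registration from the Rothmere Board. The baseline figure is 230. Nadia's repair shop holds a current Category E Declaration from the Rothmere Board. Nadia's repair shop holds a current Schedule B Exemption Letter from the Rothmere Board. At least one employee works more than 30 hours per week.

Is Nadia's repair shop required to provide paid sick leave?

Yes — Nadia's repair shop must provide paid sick leave.

Exception (a)'s conditions are all satisfied: no employee is paid on commission; a current Small Employer Certificate is held. But applying paragraphs (f)–(j): (f) operates against (a): a current Category E Declaration is held. (g) would limit (f) — a current Tier 3 Registration is held — but (h) sets (g) aside: (h) operates — at least one employee exceeds 30 hours/week. (i) is engaged (assessed value is $111,000, under the $125,000 limit), but is itself disapplied by (j): (j) is engaged — the baseline figure is 230, meeting the 226 threshold. (a) is therefore removed.
Exception (b)'s conditions are all satisfied: annual gross revenue is $137,000, below the $146,000 limit; the employer is a non-profit. But: (k) operates against (b): the compliance score is 37 points, under the 39 points limit. (l), which would lift (k), is not triggered — the qualifying period is 315 days, short of 320 days. So (b) is unavailable.
Exception (c): a current Schedule B Exemption Letter is held; the business's age is 12 months, less than the 15 months limit — every condition holds. However, paragraph (m) must be considered: (m) operates against (c): the repair shop is classified under the construction sector. Exception (c) does not apply.
Exception (d) fails — no current Annual Waiver is held.
Exception (e) requires that the employer's headcount is below 10; but the employer's headcount is 10, not below 10, so (e) is unavailable.
No exception displaces § 65.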